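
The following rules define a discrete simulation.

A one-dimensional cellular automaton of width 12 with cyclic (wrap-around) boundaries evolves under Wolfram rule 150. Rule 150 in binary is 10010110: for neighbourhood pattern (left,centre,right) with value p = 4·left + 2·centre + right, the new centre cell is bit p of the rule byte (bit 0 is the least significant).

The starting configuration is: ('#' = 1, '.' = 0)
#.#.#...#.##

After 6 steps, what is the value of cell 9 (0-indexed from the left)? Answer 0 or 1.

[0] #.#.#...#.##
[1] ..#.##.##..#
[2] ###......###
[3] ##.#....#.##
[4] #..##..##..#
[5] .##..##..##.
[6] #..##..##..#

0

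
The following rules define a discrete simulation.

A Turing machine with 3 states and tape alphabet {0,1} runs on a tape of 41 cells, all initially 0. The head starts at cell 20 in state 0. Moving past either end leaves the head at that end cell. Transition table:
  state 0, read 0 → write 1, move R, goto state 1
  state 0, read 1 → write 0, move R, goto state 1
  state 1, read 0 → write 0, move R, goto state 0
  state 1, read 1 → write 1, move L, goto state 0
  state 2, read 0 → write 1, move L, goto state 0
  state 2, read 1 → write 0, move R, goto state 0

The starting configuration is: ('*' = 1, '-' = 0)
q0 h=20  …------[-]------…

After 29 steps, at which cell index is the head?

40

k=0  q0 h=20  …------[-]------…
k=1  q1 h=21  …-----*[-]------…
k=2  q0 h=22  …----*-[-]------…
k=3  q1 h=23  …---*-*[-]------…
k=4  q0 h=24  …--*-*-[-]------…
k=5  q1 h=25  …-*-*-*[-]------…
k=6  q0 h=26  …*-*-*-[-]------…
k=7  q1 h=27  …-*-*-*[-]------…
k=8  q0 h=28  …*-*-*-[-]------…
k=9  q1 h=29  …-*-*-*[-]------…
k=10  q0 h=30  …*-*-*-[-]------…
k=11  q1 h=31  …-*-*-*[-]------…
k=12  q0 h=32  …*-*-*-[-]------…
k=13  q1 h=33  …-*-*-*[-]------…
k=14  q0 h=34  …*-*-*-[-]------|
k=15  q1 h=35  …-*-*-*[-]-----|
k=16  q0 h=36  …*-*-*-[-]----|
k=17  q1 h=37  …-*-*-*[-]---|
k=18  q0 h=38  …*-*-*-[-]--|
k=19  q1 h=39  …-*-*-*[-]-|
k=20  q0 h=40  …*-*-*-[-]|
k=21  q1 h=40  …*-*-*-[*]|
k=22  q0 h=39  …-*-*-*[-]*|
k=23  q1 h=40  …*-*-**[*]|
k=24  q0 h=39  …-*-*-*[*]*|
k=25  q1 h=40  …*-*-*-[*]|
k=26  q0 h=39  …-*-*-*[-]*|
k=27  q1 h=40  …*-*-**[*]|
k=28  q0 h=39  …-*-*-*[*]*|
k=29  q1 h=40  …*-*-*-[*]|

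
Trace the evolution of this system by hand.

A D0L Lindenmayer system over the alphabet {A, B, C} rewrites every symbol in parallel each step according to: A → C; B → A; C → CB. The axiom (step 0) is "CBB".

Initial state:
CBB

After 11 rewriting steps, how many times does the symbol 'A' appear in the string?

37

k=0  CBB
k=1  CBAA
k=2  CBACC
k=3  CBACCBCB
k=4  CBACCBCBACBA
k=5  CBACCBCBACBACCBAC
k=6  CBACCBCBACBACCBACCBCBACCB
k=7  CBACCBCBACBACCBACCBCBACCBCBACBACCBCBA
k=8  CBACCBCBACBACCBACCBCBACCBCBACBACCBCBACBACCBACCBCBACBAC
k=9  CBACCBCBACBACCBACCBCBACCBCBACBACCBCBACBACCBACCBCBACBACCBACCBCBACCBCBACBACCBACCB
k=10  CBACCBCBACBACCBACCBCBACCBCBACBACCBCBACBACCBACCBCBACBACCBACCBCBACCBCBACBACCBACCBCBACCBCBACBACCBCBACBACCBACCBCBACCBCBA
k=11  CBACCBCBACBACCBACCBCBACCBCBACBACCBCBACBACCBACCBCBACBACCBAC…BCBACBACCBCBACBACCBACCBCBACBACCBACCBCBACCBCBACBACCBCBACBAC  (len 170)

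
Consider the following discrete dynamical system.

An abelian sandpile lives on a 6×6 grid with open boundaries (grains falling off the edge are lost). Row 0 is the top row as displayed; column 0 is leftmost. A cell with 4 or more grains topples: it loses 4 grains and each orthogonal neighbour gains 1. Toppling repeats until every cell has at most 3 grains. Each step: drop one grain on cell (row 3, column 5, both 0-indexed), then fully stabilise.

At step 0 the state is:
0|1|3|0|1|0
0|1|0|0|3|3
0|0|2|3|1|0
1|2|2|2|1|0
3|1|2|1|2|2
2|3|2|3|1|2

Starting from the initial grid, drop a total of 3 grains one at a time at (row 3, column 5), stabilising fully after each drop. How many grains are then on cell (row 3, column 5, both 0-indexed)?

0) 0|1|3|0|1|0
0|1|0|0|3|3
0|0|2|3|1|0
1|2|2|2|1|0
3|1|2|1|2|2
2|3|2|3|1|2
1) 0|1|3|0|1|0
0|1|0|0|3|3
0|0|2|3|1|0
1|2|2|2|1|1
3|1|2|1|2|2
2|3|2|3|1|2
2) 0|1|3|0|1|0
0|1|0|0|3|3
0|0|2|3|1|0
1|2|2|2|1|2
3|1|2|1|2|2
2|3|2|3|1|2
3) 0|1|3|0|1|0
0|1|0|0|3|3
0|0|2|3|1|0
1|2|2|2|1|3
3|1|2|1|2|2
2|3|2|3|1|2

3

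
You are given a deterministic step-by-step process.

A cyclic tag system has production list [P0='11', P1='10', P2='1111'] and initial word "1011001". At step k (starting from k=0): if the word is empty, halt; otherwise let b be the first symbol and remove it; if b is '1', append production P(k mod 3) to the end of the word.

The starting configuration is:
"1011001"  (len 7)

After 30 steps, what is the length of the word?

43

[0] "1011001"  (len 7)
[1] "01100111"  (len 8)
[2] "1100111"  (len 7)
[3] "1001111111"  (len 10)
[4] "00111111111"  (len 11)
[5] "0111111111"  (len 10)
[6] "111111111"  (len 9)
[7] "1111111111"  (len 10)
[8] "11111111110"  (len 11)
[9] "11111111101111"  (len 14)
[10] "111111110111111"  (len 15)
[11] "1111111011111110"  (len 16)
[12] "1111110111111101111"  (len 19)
[13] "11111011111110111111"  (len 20)
[14] "111101111111011111110"  (len 21)
[15] "111011111110111111101111"  (len 24)
[16] "1101111111011111110111111"  (len 25)
[17] "10111111101111111011111110"  (len 26)
[18] "01111111011111110111111101111"  (len 29)
[19] "1111111011111110111111101111"  (len 28)
[20] "11111101111111011111110111110"  (len 29)
[21] "11111011111110111111101111101111"  (len 32)
[22] "111101111111011111110111110111111"  (len 33)
[23] "1110111111101111111011111011111110"  (len 34)
[24] "1101111111011111110111110111111101111"  (len 37)
[25] "10111111101111111011111011111110111111"  (len 38)
[26] "011111110111111101111101111111011111110"  (len 39)
[27] "11111110111111101111101111111011111110"  (len 38)
[28] "111111011111110111110111111101111111011"  (len 39)
[29] "1111101111111011111011111110111111101110"  (len 40)
[30] "1111011111110111110111111101111111011101111"  (len 43)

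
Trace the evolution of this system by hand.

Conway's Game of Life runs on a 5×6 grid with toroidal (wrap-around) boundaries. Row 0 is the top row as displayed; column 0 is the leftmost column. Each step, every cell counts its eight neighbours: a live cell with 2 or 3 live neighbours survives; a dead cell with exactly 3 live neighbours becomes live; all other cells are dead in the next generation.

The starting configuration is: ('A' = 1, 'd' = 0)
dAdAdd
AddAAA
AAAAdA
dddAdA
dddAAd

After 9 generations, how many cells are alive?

8

0) dAdAdd
AddAAA
AAAAdA
dddAdA
dddAAd
1) Addddd
dddddd
dAdddd
dAdddA
dddAdd
2) dddddd
dddddd
Addddd
AdAddd
Addddd
3) dddddd
dddddd
dAdddd
AddddA
dAdddd
4) dddddd
dddddd
Addddd
AAdddd
Addddd
5) dddddd
dddddd
AAdddd
AAdddA
AAdddd
6) dddddd
dddddd
dAdddA
ddAddA
dAdddA
7) dddddd
dddddd
Addddd
dAAdAA
Addddd
8) dddddd
dddddd
AAdddA
dAdddA
AAdddA
9) Addddd
Addddd
dAdddA
ddAdAd
dAdddA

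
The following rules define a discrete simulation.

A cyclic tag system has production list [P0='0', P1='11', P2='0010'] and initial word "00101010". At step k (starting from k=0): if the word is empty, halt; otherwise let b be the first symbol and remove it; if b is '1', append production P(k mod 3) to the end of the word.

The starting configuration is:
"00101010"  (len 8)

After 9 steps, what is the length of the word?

step 0: "00101010"  (len 8)
step 1: "0101010"  (len 7)
step 2: "101010"  (len 6)
step 3: "010100010"  (len 9)
step 4: "10100010"  (len 8)
step 5: "010001011"  (len 9)
step 6: "10001011"  (len 8)
step 7: "00010110"  (len 8)
step 8: "0010110"  (len 7)
step 9: "010110"  (len 6)

6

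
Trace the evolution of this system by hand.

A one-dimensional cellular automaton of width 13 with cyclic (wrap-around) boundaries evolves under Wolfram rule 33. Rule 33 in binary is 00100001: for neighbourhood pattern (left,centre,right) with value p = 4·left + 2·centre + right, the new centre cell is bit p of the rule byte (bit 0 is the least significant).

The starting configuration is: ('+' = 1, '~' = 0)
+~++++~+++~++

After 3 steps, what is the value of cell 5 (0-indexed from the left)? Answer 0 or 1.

step 0: +~++++~+++~++
step 1: ~+~~~~+~~~+~~
step 2: ~~~++~~~+~~~+
step 3: ~+~~~~+~~~+~~

0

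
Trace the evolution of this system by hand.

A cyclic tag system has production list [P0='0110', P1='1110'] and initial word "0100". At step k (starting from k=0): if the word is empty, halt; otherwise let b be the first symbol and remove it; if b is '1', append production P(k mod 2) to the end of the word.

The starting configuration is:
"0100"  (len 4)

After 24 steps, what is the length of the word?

36

step 0: "0100"  (len 4)
step 1: "100"  (len 3)
step 2: "001110"  (len 6)
step 3: "01110"  (len 5)
step 4: "1110"  (len 4)
step 5: "1100110"  (len 7)
step 6: "1001101110"  (len 10)
step 7: "0011011100110"  (len 13)
step 8: "011011100110"  (len 12)
step 9: "11011100110"  (len 11)
step 10: "10111001101110"  (len 14)
step 11: "01110011011100110"  (len 17)
step 12: "1110011011100110"  (len 16)
step 13: "1100110111001100110"  (len 19)
step 14: "1001101110011001101110"  (len 22)
step 15: "0011011100110011011100110"  (len 25)
step 16: "011011100110011011100110"  (len 24)
step 17: "11011100110011011100110"  (len 23)
step 18: "10111001100110111001101110"  (len 26)
step 19: "01110011001101110011011100110"  (len 29)
step 20: "1110011001101110011011100110"  (len 28)
step 21: "1100110011011100110111001100110"  (len 31)
step 22: "1001100110111001101110011001101110"  (len 34)
step 23: "0011001101110011011100110011011100110"  (len 37)
step 24: "011001101110011011100110011011100110"  (len 36)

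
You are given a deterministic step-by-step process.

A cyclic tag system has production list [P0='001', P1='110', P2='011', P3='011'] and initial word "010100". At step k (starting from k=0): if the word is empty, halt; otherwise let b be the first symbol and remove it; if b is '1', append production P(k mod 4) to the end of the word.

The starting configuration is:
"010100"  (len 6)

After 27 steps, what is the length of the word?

0) "010100"  (len 6)
1) "10100"  (len 5)
2) "0100110"  (len 7)
3) "100110"  (len 6)
4) "00110011"  (len 8)
5) "0110011"  (len 7)
6) "110011"  (len 6)
7) "10011011"  (len 8)
8) "0011011011"  (len 10)
9) "011011011"  (len 9)
10) "11011011"  (len 8)
11) "1011011011"  (len 10)
12) "011011011011"  (len 12)
13) "11011011011"  (len 11)
14) "1011011011110"  (len 13)
15) "011011011110011"  (len 15)
16) "11011011110011"  (len 14)
17) "1011011110011001"  (len 16)
18) "011011110011001110"  (len 18)
19) "11011110011001110"  (len 17)
20) "1011110011001110011"  (len 19)
21) "011110011001110011001"  (len 21)
22) "11110011001110011001"  (len 20)
23) "1110011001110011001011"  (len 22)
24) "110011001110011001011011"  (len 24)
25) "10011001110011001011011001"  (len 26)
26) "0011001110011001011011001110"  (len 28)
27) "011001110011001011011001110"  (len 27)

27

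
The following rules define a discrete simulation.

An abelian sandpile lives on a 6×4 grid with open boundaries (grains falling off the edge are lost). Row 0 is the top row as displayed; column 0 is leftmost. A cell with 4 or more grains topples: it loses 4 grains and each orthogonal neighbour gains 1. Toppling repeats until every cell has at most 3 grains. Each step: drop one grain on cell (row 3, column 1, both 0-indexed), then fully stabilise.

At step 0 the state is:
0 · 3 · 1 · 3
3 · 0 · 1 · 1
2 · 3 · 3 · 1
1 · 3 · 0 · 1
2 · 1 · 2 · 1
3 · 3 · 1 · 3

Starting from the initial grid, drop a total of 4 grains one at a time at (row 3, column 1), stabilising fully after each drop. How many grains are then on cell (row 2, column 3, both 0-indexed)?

2

gen 0: 0 · 3 · 1 · 3
3 · 0 · 1 · 1
2 · 3 · 3 · 1
1 · 3 · 0 · 1
2 · 1 · 2 · 1
3 · 3 · 1 · 3
gen 1: 0 · 3 · 1 · 3
3 · 1 · 2 · 1
3 · 1 · 0 · 2
2 · 1 · 2 · 1
2 · 2 · 2 · 1
3 · 3 · 1 · 3
gen 2: 0 · 3 · 1 · 3
3 · 1 · 2 · 1
3 · 1 · 0 · 2
2 · 2 · 2 · 1
2 · 2 · 2 · 1
3 · 3 · 1 · 3
gen 3: 0 · 3 · 1 · 3
3 · 1 · 2 · 1
3 · 1 · 0 · 2
2 · 3 · 2 · 1
2 · 2 · 2 · 1
3 · 3 · 1 · 3
gen 4: 0 · 3 · 1 · 3
3 · 1 · 2 · 1
3 · 2 · 0 · 2
3 · 0 · 3 · 1
2 · 3 · 2 · 1
3 · 3 · 1 · 3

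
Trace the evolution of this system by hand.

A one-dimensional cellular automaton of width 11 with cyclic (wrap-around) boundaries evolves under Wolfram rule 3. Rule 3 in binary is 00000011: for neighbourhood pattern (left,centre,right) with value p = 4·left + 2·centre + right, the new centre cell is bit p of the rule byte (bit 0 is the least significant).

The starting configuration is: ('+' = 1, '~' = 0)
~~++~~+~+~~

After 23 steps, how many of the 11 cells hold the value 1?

k=0  ~~++~~+~+~~
k=1  ++~~~+~~~~+
k=2  ~~~++~~+++~
k=3  +++~~~+~~~~
k=4  ~~~~++~~+++
k=5  ~+++~~~+~~~
k=6  +~~~~++~~++
k=7  ~~+++~~~+~~
k=8  ++~~~~++~~+
k=9  ~~~+++~~~+~
k=10  +++~~~~++~~
k=11  ~~~~+++~~~+
k=12  ~+++~~~~++~
k=13  +~~~~+++~~~
k=14  ~~+++~~~~++
k=15  ~+~~~~+++~~
k=16  +~~+++~~~~+
k=17  ~~+~~~~+++~
k=18  ++~~+++~~~~
k=19  ~~~+~~~~+++
k=20  ~++~~+++~~~
k=21  +~~~+~~~~++
k=22  ~~++~~+++~~
k=23  ++~~~+~~~~+

4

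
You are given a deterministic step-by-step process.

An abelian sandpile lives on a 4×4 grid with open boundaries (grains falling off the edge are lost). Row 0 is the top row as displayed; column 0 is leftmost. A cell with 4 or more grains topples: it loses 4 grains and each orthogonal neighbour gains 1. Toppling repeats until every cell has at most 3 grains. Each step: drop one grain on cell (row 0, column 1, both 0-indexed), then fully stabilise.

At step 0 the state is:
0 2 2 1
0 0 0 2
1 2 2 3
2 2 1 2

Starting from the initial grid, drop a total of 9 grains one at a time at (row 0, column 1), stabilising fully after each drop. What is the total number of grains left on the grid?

27

t=0: 0 2 2 1
0 0 0 2
1 2 2 3
2 2 1 2
t=1: 0 3 2 1
0 0 0 2
1 2 2 3
2 2 1 2
t=2: 1 0 3 1
0 1 0 2
1 2 2 3
2 2 1 2
t=3: 1 1 3 1
0 1 0 2
1 2 2 3
2 2 1 2
t=4: 1 2 3 1
0 1 0 2
1 2 2 3
2 2 1 2
t=5: 1 3 3 1
0 1 0 2
1 2 2 3
2 2 1 2
t=6: 2 1 0 2
0 2 1 2
1 2 2 3
2 2 1 2
t=7: 2 2 0 2
0 2 1 2
1 2 2 3
2 2 1 2
t=8: 2 3 0 2
0 2 1 2
1 2 2 3
2 2 1 2
t=9: 3 0 1 2
0 3 1 2
1 2 2 3
2 2 1 2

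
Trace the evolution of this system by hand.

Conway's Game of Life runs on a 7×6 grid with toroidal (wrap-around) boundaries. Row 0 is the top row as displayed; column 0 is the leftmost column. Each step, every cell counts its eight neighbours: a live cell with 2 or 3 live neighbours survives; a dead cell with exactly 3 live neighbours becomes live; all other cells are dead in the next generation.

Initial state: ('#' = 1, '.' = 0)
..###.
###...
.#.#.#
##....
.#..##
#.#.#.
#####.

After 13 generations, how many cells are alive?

[0] ..###.
###...
.#.#.#
##....
.#..##
#.#.#.
#####.
[1] ....#.
#....#
.....#
.#....
..###.
......
#.....
[2] #.....
#...##
.....#
..###.
..##..
...#..
......
[3] #.....
#...#.
#.....
..#.#.
......
..##..
......
[4] .....#
##....
.#.#..
......
..#...
......
......
[5] #.....
###...
###...
..#...
......
......
......
[6] #.....
..#..#
#..#..
..#...
......
......
......
[7] ......
##...#
.###..
......
......
......
......
[8] #.....
##....
.##...
..#...
......
......
......
[9] ##....
#.#...
#.#...
.##...
......
......
......
[10] ##....
#.#..#
#.##..
.##...
......
......
......
[11] ##...#
..##.#
#..#.#
.###..
......
......
......
[12] ###.##
..##..
#....#
#####.
..#...
......
#.....
[13] #.#.##
..##..
#....#
#.###.
..#...
......
#.....

14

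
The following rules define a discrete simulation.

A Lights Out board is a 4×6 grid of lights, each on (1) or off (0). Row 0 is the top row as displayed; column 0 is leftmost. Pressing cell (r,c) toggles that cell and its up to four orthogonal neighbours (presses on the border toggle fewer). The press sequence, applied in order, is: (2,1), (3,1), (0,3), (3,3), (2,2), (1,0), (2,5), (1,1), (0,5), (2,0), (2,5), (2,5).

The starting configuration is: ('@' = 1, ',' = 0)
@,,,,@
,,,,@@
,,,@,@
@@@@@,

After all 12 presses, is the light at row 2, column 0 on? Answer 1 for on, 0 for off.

0) @,,,,@
,,,,@@
,,,@,@
@@@@@,
1) @,,,,@
,@,,@@
@@@@,@
@,@@@,
2) @,,,,@
,@,,@@
@,@@,@
,@,@@,
3) @,@@@@
,@,@@@
@,@@,@
,@,@@,
4) @,@@@@
,@,@@@
@,@,,@
,@@,,,
5) @,@@@@
,@@@@@
@@,@,@
,@,,,,
6) ,,@@@@
@,@@@@
,@,@,@
,@,,,,
7) ,,@@@@
@,@@@,
,@,@@,
,@,,,@
8) ,@@@@@
,@,@@,
,,,@@,
,@,,,@
9) ,@@@,,
,@,@@@
,,,@@,
,@,,,@
10) ,@@@,,
@@,@@@
@@,@@,
@@,,,@
11) ,@@@,,
@@,@@,
@@,@,@
@@,,,,
12) ,@@@,,
@@,@@@
@@,@@,
@@,,,@

1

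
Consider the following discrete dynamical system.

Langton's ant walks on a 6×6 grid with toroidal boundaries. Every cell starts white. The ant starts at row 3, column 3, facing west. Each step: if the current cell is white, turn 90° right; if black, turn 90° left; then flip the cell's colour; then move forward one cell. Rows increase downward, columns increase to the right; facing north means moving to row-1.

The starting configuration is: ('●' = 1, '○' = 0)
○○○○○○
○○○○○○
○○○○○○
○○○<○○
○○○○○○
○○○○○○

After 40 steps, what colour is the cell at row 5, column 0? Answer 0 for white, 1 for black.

1

[0] ○○○○○○
○○○○○○
○○○○○○
○○○<○○
○○○○○○
○○○○○○
[1] ○○○○○○
○○○○○○
○○○^○○
○○○●○○
○○○○○○
○○○○○○
[2] ○○○○○○
○○○○○○
○○○●>○
○○○●○○
○○○○○○
○○○○○○
[3] ○○○○○○
○○○○○○
○○○●●○
○○○●v○
○○○○○○
○○○○○○
[4] ○○○○○○
○○○○○○
○○○●●○
○○○<●○
○○○○○○
○○○○○○
[5] ○○○○○○
○○○○○○
○○○●●○
○○○○●○
○○○v○○
○○○○○○
[6] ○○○○○○
○○○○○○
○○○●●○
○○○○●○
○○<●○○
○○○○○○
[7] ○○○○○○
○○○○○○
○○○●●○
○○^○●○
○○●●○○
○○○○○○
[8] ○○○○○○
○○○○○○
○○○●●○
○○●>●○
○○●●○○
○○○○○○
[9] ○○○○○○
○○○○○○
○○○●●○
○○●●●○
○○●v○○
○○○○○○
[10] ○○○○○○
○○○○○○
○○○●●○
○○●●●○
○○●○>○
○○○○○○
[11] ○○○○○○
○○○○○○
○○○●●○
○○●●●○
○○●○●○
○○○○v○
[12] ○○○○○○
○○○○○○
○○○●●○
○○●●●○
○○●○●○
○○○<●○
[13] ○○○○○○
○○○○○○
○○○●●○
○○●●●○
○○●^●○
○○○●●○
[14] ○○○○○○
○○○○○○
○○○●●○
○○●●●○
○○●●>○
○○○●●○
[15] ○○○○○○
○○○○○○
○○○●●○
○○●●^○
○○●●○○
○○○●●○
[16] ○○○○○○
○○○○○○
○○○●●○
○○●<○○
○○●●○○
○○○●●○
[17] ○○○○○○
○○○○○○
○○○●●○
○○●○○○
○○●v○○
○○○●●○
[18] ○○○○○○
○○○○○○
○○○●●○
○○●○○○
○○●○>○
○○○●●○
[19] ○○○○○○
○○○○○○
○○○●●○
○○●○○○
○○●○●○
○○○●v○
[20] ○○○○○○
○○○○○○
○○○●●○
○○●○○○
○○●○●○
○○○●○>
[21] ○○○○○v
○○○○○○
○○○●●○
○○●○○○
○○●○●○
○○○●○●
[22] ○○○○<●
○○○○○○
○○○●●○
○○●○○○
○○●○●○
○○○●○●
[23] ○○○○●●
○○○○○○
○○○●●○
○○●○○○
○○●○●○
○○○●^●
[24] ○○○○●●
○○○○○○
○○○●●○
○○●○○○
○○●○●○
○○○●●>
[25] ○○○○●●
○○○○○○
○○○●●○
○○●○○○
○○●○●^
○○○●●○
[26] ○○○○●●
○○○○○○
○○○●●○
○○●○○○
>○●○●●
○○○●●○
[27] ○○○○●●
○○○○○○
○○○●●○
○○●○○○
●○●○●●
v○○●●○
[28] ○○○○●●
○○○○○○
○○○●●○
○○●○○○
●○●○●●
●○○●●<
[29] ○○○○●●
○○○○○○
○○○●●○
○○●○○○
●○●○●^
●○○●●●
[30] ○○○○●●
○○○○○○
○○○●●○
○○●○○○
●○●○<○
●○○●●●
[31] ○○○○●●
○○○○○○
○○○●●○
○○●○○○
●○●○○○
●○○●v●
[32] ○○○○●●
○○○○○○
○○○●●○
○○●○○○
●○●○○○
●○○●○>
[33] ○○○○●●
○○○○○○
○○○●●○
○○●○○○
●○●○○^
●○○●○○
[34] ○○○○●●
○○○○○○
○○○●●○
○○●○○○
>○●○○●
●○○●○○
[35] ○○○○●●
○○○○○○
○○○●●○
^○●○○○
○○●○○●
●○○●○○
[36] ○○○○●●
○○○○○○
○○○●●○
●>●○○○
○○●○○●
●○○●○○
[37] ○○○○●●
○○○○○○
○○○●●○
●●●○○○
○v●○○●
●○○●○○
[38] ○○○○●●
○○○○○○
○○○●●○
●●●○○○
<●●○○●
●○○●○○
[39] ○○○○●●
○○○○○○
○○○●●○
^●●○○○
●●●○○●
●○○●○○
[40] ○○○○●●
○○○○○○
○○○●●○
○●●○○<
●●●○○●
●○○●○○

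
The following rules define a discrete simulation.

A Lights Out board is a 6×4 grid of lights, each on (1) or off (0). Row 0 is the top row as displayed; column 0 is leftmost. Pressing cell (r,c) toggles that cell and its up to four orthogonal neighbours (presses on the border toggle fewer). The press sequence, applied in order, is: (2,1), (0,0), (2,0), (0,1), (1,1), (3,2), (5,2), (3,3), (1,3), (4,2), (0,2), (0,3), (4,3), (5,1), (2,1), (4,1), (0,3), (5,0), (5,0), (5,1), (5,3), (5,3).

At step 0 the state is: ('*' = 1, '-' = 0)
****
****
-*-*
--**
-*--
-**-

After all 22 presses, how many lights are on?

step 0: ****
****
-*-*
--**
-*--
-**-
step 1: ****
*-**
*-**
-***
-*--
-**-
step 2: --**
--**
*-**
-***
-*--
-**-
step 3: --**
*-**
-***
****
-*--
-**-
step 4: **-*
****
-***
****
-*--
-**-
step 5: *--*
---*
--**
****
-*--
-**-
step 6: *--*
---*
---*
*---
-**-
-**-
step 7: *--*
---*
---*
*---
-*--
---*
step 8: *--*
---*
----
*-**
-*-*
---*
step 9: *---
--*-
---*
*-**
-*-*
---*
step 10: *---
--*-
---*
*--*
--*-
--**
step 11: ****
----
---*
*--*
--*-
--**
step 12: **--
---*
---*
*--*
--*-
--**
step 13: **--
---*
---*
*---
---*
--*-
step 14: **--
---*
---*
*---
-*-*
**--
step 15: **--
-*-*
****
**--
-*-*
**--
step 16: **--
-*-*
****
*---
*-**
*---
step 17: ****
-*--
****
*---
*-**
*---
step 18: ****
-*--
****
*---
--**
-*--
step 19: ****
-*--
****
*---
*-**
*---
step 20: ****
-*--
****
*---
****
-**-
step 21: ****
-*--
****
*---
***-
-*-*
step 22: ****
-*--
****
*---
****
-**-

16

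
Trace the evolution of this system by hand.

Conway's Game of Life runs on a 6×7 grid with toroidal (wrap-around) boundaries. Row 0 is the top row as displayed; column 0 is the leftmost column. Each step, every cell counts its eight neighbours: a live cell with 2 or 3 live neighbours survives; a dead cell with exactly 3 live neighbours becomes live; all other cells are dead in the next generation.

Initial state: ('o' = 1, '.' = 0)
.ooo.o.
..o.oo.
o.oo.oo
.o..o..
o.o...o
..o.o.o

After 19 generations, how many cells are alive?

k=0  .ooo.o.
..o.oo.
o.oo.oo
.o..o..
o.o...o
..o.o.o
k=1  .o....o
o......
o.o...o
....o..
o.o...o
....o.o
k=2  .....oo
.......
oo....o
...o.o.
o..o..o
.o....o
k=3  o....oo
.....o.
o.....o
.oo.oo.
o.o.ooo
.......
k=4  .....oo
.....o.
oo..o.o
..o.o..
o.o.o.o
.o..o..
k=5  ....ooo
....o..
oo.oo.o
..o.o..
o.o.o..
.o.oo..
k=6  .......
.......
ooo.o..
..o.o.o
..o.oo.
ooo...o
k=7  oo.....
.o.....
ooo..o.
o.o.o.o
..o.o..
oooo.oo
k=8  .......
......o
..oo.o.
o.o.o.o
....o..
...oooo
k=9  ....o.o
.......
oooooo.
.oo.o.o
o......
...ooo.
k=10  ...oo..
ooo...o
o...ooo
....o.o
ooo...o
...oooo
k=11  .o.....
.oo....
...oo..
...oo..
.oo....
.o....o
k=12  .o.....
.ooo...
....o..
....o..
oooo...
.o.....
k=13  oo.....
.ooo...
..o.o..
.oo.o..
oooo...
.......
k=14  oo.....
o..o...
....o..
o...o..
o..o...
.......
k=15  oo.....
oo.....
...oo..
...oo..
.......
oo.....
k=16  ..o...o
ooo....
..ooo..
...oo..
.......
oo.....
k=17  ..o...o
o......
....o..
..o.o..
.......
oo.....
k=18  ......o
.......
...o...
...o...
.o.....
oo.....
k=19  o......
.......
.......
..o....
ooo....
oo.....

7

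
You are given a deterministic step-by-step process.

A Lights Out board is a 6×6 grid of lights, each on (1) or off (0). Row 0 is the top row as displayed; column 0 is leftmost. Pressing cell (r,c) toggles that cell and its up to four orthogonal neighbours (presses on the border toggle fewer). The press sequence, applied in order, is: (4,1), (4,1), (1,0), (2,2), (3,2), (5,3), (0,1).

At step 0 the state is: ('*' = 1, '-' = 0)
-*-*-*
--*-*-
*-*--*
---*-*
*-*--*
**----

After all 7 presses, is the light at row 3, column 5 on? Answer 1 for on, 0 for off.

1

t=0: -*-*-*
--*-*-
*-*--*
---*-*
*-*--*
**----
t=1: -*-*-*
--*-*-
*-*--*
-*-*-*
-*---*
*-----
t=2: -*-*-*
--*-*-
*-*--*
---*-*
*-*--*
**----
t=3: **-*-*
***-*-
--*--*
---*-*
*-*--*
**----
t=4: **-*-*
**--*-
-*-*-*
--**-*
*-*--*
**----
t=5: **-*-*
**--*-
-***-*
-*---*
*----*
**----
t=6: **-*-*
**--*-
-***-*
-*---*
*--*-*
*****-
t=7: --**-*
*---*-
-***-*
-*---*
*--*-*
*****-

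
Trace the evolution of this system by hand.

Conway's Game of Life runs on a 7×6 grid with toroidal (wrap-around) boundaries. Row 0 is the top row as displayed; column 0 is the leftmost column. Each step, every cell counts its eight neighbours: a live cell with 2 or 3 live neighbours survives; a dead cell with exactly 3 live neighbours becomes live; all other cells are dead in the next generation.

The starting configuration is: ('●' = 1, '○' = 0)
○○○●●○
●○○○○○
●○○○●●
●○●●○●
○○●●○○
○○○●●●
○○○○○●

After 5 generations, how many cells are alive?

[0] ○○○●●○
●○○○○○
●○○○●●
●○●●○●
○○●●○○
○○○●●●
○○○○○●
[1] ○○○○●●
●○○●○○
○○○●●○
●○●○○○
●●○○○○
○○●●○●
○○○○○●
[2] ●○○○●●
○○○●○○
○●●●●●
●○●●○●
●○○●○●
○●●○●●
●○○●○●
[3] ●○○●○○
○●○○○○
○●○○○●
○○○○○○
○○○○○○
○●●○○○
○○●●○○
[4] ○●○●○○
○●●○○○
●○○○○○
○○○○○○
○○○○○○
○●●●○○
○○○●○○
[5] ○●○●○○
●●●○○○
○●○○○○
○○○○○○
○○●○○○
○○●●○○
○●○●●○

12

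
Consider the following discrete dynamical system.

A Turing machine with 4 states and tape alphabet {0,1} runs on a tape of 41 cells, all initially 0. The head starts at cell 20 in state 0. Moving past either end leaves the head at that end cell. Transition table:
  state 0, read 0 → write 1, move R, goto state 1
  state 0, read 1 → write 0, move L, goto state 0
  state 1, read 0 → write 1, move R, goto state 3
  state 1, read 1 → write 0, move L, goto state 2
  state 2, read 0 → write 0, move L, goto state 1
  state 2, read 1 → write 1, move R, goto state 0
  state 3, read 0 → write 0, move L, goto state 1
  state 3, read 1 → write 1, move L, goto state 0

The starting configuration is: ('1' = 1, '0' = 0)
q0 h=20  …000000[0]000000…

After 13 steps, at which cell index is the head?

[0] q0 h=20  …000000[0]000000…
[1] q1 h=21  …000001[0]000000…
[2] q3 h=22  …000011[0]000000…
[3] q1 h=21  …000001[1]000000…
[4] q2 h=20  …000000[1]000000…
[5] q0 h=21  …000001[0]000000…
[6] q1 h=22  …000011[0]000000…
[7] q3 h=23  …000111[0]000000…
[8] q1 h=22  …000011[1]000000…
[9] q2 h=21  …000001[1]000000…
[10] q0 h=22  …000011[0]000000…
[11] q1 h=23  …000111[0]000000…
[12] q3 h=24  …001111[0]000000…
[13] q1 h=23  …000111[1]000000…

23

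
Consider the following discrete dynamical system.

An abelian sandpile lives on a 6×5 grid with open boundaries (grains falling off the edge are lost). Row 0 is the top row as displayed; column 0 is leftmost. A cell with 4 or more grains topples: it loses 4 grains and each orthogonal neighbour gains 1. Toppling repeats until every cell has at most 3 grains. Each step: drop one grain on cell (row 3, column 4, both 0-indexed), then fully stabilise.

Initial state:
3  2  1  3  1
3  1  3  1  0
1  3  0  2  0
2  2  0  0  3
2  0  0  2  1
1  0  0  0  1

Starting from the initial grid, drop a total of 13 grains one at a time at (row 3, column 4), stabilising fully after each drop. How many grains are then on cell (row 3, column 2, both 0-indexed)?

k=0  3  2  1  3  1
3  1  3  1  0
1  3  0  2  0
2  2  0  0  3
2  0  0  2  1
1  0  0  0  1
k=1  3  2  1  3  1
3  1  3  1  0
1  3  0  2  1
2  2  0  1  0
2  0  0  2  2
1  0  0  0  1
k=2  3  2  1  3  1
3  1  3  1  0
1  3  0  2  1
2  2  0  1  1
2  0  0  2  2
1  0  0  0  1
k=3  3  2  1  3  1
3  1  3  1  0
1  3  0  2  1
2  2  0  1  2
2  0  0  2  2
1  0  0  0  1
k=4  3  2  1  3  1
3  1  3  1  0
1  3  0  2  1
2  2  0  1  3
2  0  0  2  2
1  0  0  0  1
k=5  3  2  1  3  1
3  1  3  1  0
1  3  0  2  2
2  2  0  2  0
2  0  0  2  3
1  0  0  0  1
k=6  3  2  1  3  1
3  1  3  1  0
1  3  0  2  2
2  2  0  2  1
2  0  0  2  3
1  0  0  0  1
k=7  3  2  1  3  1
3  1  3  1  0
1  3  0  2  2
2  2  0  2  2
2  0  0  2  3
1  0  0  0  1
k=8  3  2  1  3  1
3  1  3  1  0
1  3  0  2  2
2  2  0  2  3
2  0  0  2  3
1  0  0  0  1
k=9  3  2  1  3  1
3  1  3  1  0
1  3  0  2  3
2  2  0  3  1
2  0  0  3  0
1  0  0  0  2
k=10  3  2  1  3  1
3  1  3  1  0
1  3  0  2  3
2  2  0  3  2
2  0  0  3  0
1  0  0  0  2
k=11  3  2  1  3  1
3  1  3  1  0
1  3  0  2  3
2  2  0  3  3
2  0  0  3  0
1  0  0  0  2
k=12  3  2  1  3  1
3  1  3  2  1
1  3  1  0  1
2  2  1  2  2
2  0  1  0  2
1  0  0  1  2
k=13  3  2  1  3  1
3  1  3  2  1
1  3  1  0  1
2  2  1  2  3
2  0  1  0  2
1  0  0  1  2

1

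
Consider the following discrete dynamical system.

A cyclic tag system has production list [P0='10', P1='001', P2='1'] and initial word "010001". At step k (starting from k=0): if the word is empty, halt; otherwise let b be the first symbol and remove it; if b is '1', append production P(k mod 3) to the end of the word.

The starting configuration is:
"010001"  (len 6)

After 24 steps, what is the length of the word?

5

step 0: "010001"  (len 6)
step 1: "10001"  (len 5)
step 2: "0001001"  (len 7)
step 3: "001001"  (len 6)
step 4: "01001"  (len 5)
step 5: "1001"  (len 4)
step 6: "0011"  (len 4)
step 7: "011"  (len 3)
step 8: "11"  (len 2)
step 9: "11"  (len 2)
step 10: "110"  (len 3)
step 11: "10001"  (len 5)
step 12: "00011"  (len 5)
step 13: "0011"  (len 4)
step 14: "011"  (len 3)
step 15: "11"  (len 2)
step 16: "110"  (len 3)
step 17: "10001"  (len 5)
step 18: "00011"  (len 5)
step 19: "0011"  (len 4)
step 20: "011"  (len 3)
step 21: "11"  (len 2)
step 22: "110"  (len 3)
step 23: "10001"  (len 5)
step 24: "00011"  (len 5)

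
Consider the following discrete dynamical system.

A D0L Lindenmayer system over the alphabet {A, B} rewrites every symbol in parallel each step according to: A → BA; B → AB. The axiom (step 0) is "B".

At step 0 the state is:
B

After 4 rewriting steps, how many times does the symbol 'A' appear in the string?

step 0: B
step 1: AB
step 2: BAAB
step 3: ABBABAAB
step 4: BAABABBAABBABAAB

8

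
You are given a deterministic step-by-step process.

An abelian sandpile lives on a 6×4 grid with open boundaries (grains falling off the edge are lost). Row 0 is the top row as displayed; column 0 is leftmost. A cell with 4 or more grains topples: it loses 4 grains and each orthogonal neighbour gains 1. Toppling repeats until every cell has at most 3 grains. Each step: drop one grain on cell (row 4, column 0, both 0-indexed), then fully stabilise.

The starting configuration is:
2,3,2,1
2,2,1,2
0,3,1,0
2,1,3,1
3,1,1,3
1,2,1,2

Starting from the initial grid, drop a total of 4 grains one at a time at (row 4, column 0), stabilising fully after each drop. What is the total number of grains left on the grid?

43

k=0  2,3,2,1
2,2,1,2
0,3,1,0
2,1,3,1
3,1,1,3
1,2,1,2
k=1  2,3,2,1
2,2,1,2
0,3,1,0
3,1,3,1
0,2,1,3
2,2,1,2
k=2  2,3,2,1
2,2,1,2
0,3,1,0
3,1,3,1
1,2,1,3
2,2,1,2
k=3  2,3,2,1
2,2,1,2
0,3,1,0
3,1,3,1
2,2,1,3
2,2,1,2
k=4  2,3,2,1
2,2,1,2
0,3,1,0
3,1,3,1
3,2,1,3
2,2,1,2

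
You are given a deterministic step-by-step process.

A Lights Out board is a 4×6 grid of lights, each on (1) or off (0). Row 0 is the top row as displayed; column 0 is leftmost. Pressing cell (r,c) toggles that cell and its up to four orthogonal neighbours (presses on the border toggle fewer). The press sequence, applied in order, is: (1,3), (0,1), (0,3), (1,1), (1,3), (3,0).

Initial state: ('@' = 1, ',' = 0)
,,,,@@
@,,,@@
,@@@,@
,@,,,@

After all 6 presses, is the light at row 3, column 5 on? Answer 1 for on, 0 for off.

gen 0: ,,,,@@
@,,,@@
,@@@,@
,@,,,@
gen 1: ,,,@@@
@,@@,@
,@@,,@
,@,,,@
gen 2: @@@@@@
@@@@,@
,@@,,@
,@,,,@
gen 3: @@,,,@
@@@,,@
,@@,,@
,@,,,@
gen 4: @,,,,@
,,,,,@
,,@,,@
,@,,,@
gen 5: @,,@,@
,,@@@@
,,@@,@
,@,,,@
gen 6: @,,@,@
,,@@@@
@,@@,@
@,,,,@

1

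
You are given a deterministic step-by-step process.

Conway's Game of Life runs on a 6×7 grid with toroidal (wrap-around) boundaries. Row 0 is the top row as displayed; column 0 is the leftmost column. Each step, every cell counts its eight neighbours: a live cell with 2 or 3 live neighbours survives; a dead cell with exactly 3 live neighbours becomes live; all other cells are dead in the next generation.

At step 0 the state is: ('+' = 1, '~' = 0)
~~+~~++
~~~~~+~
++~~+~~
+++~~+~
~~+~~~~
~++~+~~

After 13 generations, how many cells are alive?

11

0) ~~+~~++
~~~~~+~
++~~+~~
+++~~+~
~~+~~~~
~++~+~~
1) ~++++++
++~~++~
+~+~++~
+~++~~+
+~~~~~~
~++~~+~
2) ~~~~~~~
~~~~~~~
~~+~~~~
+~++++~
+~~+~~~
~~~~~+~
3) ~~~~~~~
~~~~~~~
~++~+~~
~~+~+~+
~+++~+~
~~~~~~~
4) ~~~~~~~
~~~~~~~
~++~~+~
+~~~+~~
~+++++~
~~+~~~~
5) ~~~~~~~
~~~~~~~
~+~~~~~
+~~~~~+
~++~++~
~++~+~~
6) ~~~~~~~
~~~~~~~
+~~~~~~
+~+~~++
~~+~+++
~++~++~
7) ~~~~~~~
~~~~~~~
++~~~~~
+~~++~~
~~+~~~~
~++~+~+
8) ~~~~~~~
~~~~~~~
++~~~~~
+~++~~~
+~+~++~
~+++~~~
9) ~~+~~~~
~~~~~~~
+++~~~~
+~+++~~
+~~~+~+
~++++~~
10) ~++~~~~
~~+~~~~
+~+~~~~
~~+~++~
+~~~~~+
+++~++~
11) +~~~~~~
~~++~~~
~~+~~~~
+~~+~+~
+~+~~~~
~~++~+~
12) ~+~~+~~
~+++~~~
~++~+~~
~~++~~+
~~+~~~~
~~++~~+
13) ++~~+~~
+~~~+~~
+~~~+~~
~~~~~~~
~+~~~~~
~+++~~~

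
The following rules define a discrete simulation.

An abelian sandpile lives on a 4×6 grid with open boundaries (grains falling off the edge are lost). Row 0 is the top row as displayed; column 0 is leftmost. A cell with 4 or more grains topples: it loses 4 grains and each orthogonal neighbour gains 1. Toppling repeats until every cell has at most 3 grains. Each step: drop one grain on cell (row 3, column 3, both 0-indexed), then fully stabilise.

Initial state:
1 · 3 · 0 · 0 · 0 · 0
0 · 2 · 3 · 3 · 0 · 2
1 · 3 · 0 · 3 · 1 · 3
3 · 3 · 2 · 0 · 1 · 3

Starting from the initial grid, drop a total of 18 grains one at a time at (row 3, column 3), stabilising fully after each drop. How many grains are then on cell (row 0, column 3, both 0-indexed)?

1

0) 1 · 3 · 0 · 0 · 0 · 0
0 · 2 · 3 · 3 · 0 · 2
1 · 3 · 0 · 3 · 1 · 3
3 · 3 · 2 · 0 · 1 · 3
1) 1 · 3 · 0 · 0 · 0 · 0
0 · 2 · 3 · 3 · 0 · 2
1 · 3 · 0 · 3 · 1 · 3
3 · 3 · 2 · 1 · 1 · 3
2) 1 · 3 · 0 · 0 · 0 · 0
0 · 2 · 3 · 3 · 0 · 2
1 · 3 · 0 · 3 · 1 · 3
3 · 3 · 2 · 2 · 1 · 3
3) 1 · 3 · 0 · 0 · 0 · 0
0 · 2 · 3 · 3 · 0 · 2
1 · 3 · 0 · 3 · 1 · 3
3 · 3 · 2 · 3 · 1 · 3
4) 1 · 3 · 1 · 1 · 0 · 0
0 · 3 · 0 · 1 · 1 · 2
1 · 3 · 2 · 1 · 2 · 3
3 · 3 · 3 · 1 · 2 · 3
5) 1 · 3 · 1 · 1 · 0 · 0
0 · 3 · 0 · 1 · 1 · 2
1 · 3 · 2 · 1 · 2 · 3
3 · 3 · 3 · 2 · 2 · 3
6) 1 · 3 · 1 · 1 · 0 · 0
0 · 3 · 0 · 1 · 1 · 2
1 · 3 · 2 · 1 · 2 · 3
3 · 3 · 3 · 3 · 2 · 3
7) 2 · 0 · 2 · 1 · 0 · 0
1 · 1 · 2 · 1 · 1 · 2
3 · 2 · 0 · 3 · 2 · 3
0 · 2 · 2 · 1 · 3 · 3
8) 2 · 0 · 2 · 1 · 0 · 0
1 · 1 · 2 · 1 · 1 · 2
3 · 2 · 0 · 3 · 2 · 3
0 · 2 · 2 · 2 · 3 · 3
9) 2 · 0 · 2 · 1 · 0 · 0
1 · 1 · 2 · 1 · 1 · 2
3 · 2 · 0 · 3 · 2 · 3
0 · 2 · 2 · 3 · 3 · 3
10) 2 · 0 · 2 · 1 · 0 · 0
1 · 1 · 2 · 2 · 2 · 3
3 · 2 · 1 · 1 · 1 · 1
0 · 2 · 3 · 2 · 2 · 1
11) 2 · 0 · 2 · 1 · 0 · 0
1 · 1 · 2 · 2 · 2 · 3
3 · 2 · 1 · 1 · 1 · 1
0 · 2 · 3 · 3 · 2 · 1
12) 2 · 0 · 2 · 1 · 0 · 0
1 · 1 · 2 · 2 · 2 · 3
3 · 2 · 2 · 2 · 1 · 1
0 · 3 · 0 · 1 · 3 · 1
13) 2 · 0 · 2 · 1 · 0 · 0
1 · 1 · 2 · 2 · 2 · 3
3 · 2 · 2 · 2 · 1 · 1
0 · 3 · 0 · 2 · 3 · 1
14) 2 · 0 · 2 · 1 · 0 · 0
1 · 1 · 2 · 2 · 2 · 3
3 · 2 · 2 · 2 · 1 · 1
0 · 3 · 0 · 3 · 3 · 1
15) 2 · 0 · 2 · 1 · 0 · 0
1 · 1 · 2 · 2 · 2 · 3
3 · 2 · 2 · 3 · 2 · 1
0 · 3 · 1 · 1 · 0 · 2
16) 2 · 0 · 2 · 1 · 0 · 0
1 · 1 · 2 · 2 · 2 · 3
3 · 2 · 2 · 3 · 2 · 1
0 · 3 · 1 · 2 · 0 · 2
17) 2 · 0 · 2 · 1 · 0 · 0
1 · 1 · 2 · 2 · 2 · 3
3 · 2 · 2 · 3 · 2 · 1
0 · 3 · 1 · 3 · 0 · 2
18) 2 · 0 · 2 · 1 · 0 · 0
1 · 1 · 2 · 3 · 2 · 3
3 · 2 · 3 · 0 · 3 · 1
0 · 3 · 2 · 1 · 1 · 2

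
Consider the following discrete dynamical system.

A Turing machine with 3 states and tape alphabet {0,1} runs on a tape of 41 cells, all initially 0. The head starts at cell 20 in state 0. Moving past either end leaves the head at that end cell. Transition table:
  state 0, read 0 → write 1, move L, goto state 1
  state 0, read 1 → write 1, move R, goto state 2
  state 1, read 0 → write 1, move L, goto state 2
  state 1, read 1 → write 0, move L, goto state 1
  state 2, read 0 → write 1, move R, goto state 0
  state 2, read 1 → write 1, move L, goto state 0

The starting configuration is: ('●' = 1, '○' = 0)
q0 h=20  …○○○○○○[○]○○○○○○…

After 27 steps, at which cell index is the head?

19

gen 0: q0 h=20  …○○○○○○[○]○○○○○○…
gen 1: q1 h=19  …○○○○○○[○]●○○○○○…
gen 2: q2 h=18  …○○○○○○[○]●●○○○○…
gen 3: q0 h=19  …○○○○○●[●]●○○○○○…
gen 4: q2 h=20  …○○○○●●[●]○○○○○○…
gen 5: q0 h=19  …○○○○○●[●]●○○○○○…
gen 6: q2 h=20  …○○○○●●[●]○○○○○○…
gen 7: q0 h=19  …○○○○○●[●]●○○○○○…
gen 8: q2 h=20  …○○○○●●[●]○○○○○○…
gen 9: q0 h=19  …○○○○○●[●]●○○○○○…
gen 10: q2 h=20  …○○○○●●[●]○○○○○○…
gen 11: q0 h=19  …○○○○○●[●]●○○○○○…
gen 12: q2 h=20  …○○○○●●[●]○○○○○○…
gen 13: q0 h=19  …○○○○○●[●]●○○○○○…
gen 14: q2 h=20  …○○○○●●[●]○○○○○○…
gen 15: q0 h=19  …○○○○○●[●]●○○○○○…
gen 16: q2 h=20  …○○○○●●[●]○○○○○○…
gen 17: q0 h=19  …○○○○○●[●]●○○○○○…
gen 18: q2 h=20  …○○○○●●[●]○○○○○○…
gen 19: q0 h=19  …○○○○○●[●]●○○○○○…
gen 20: q2 h=20  …○○○○●●[●]○○○○○○…
gen 21: q0 h=19  …○○○○○●[●]●○○○○○…
gen 22: q2 h=20  …○○○○●●[●]○○○○○○…
gen 23: q0 h=19  …○○○○○●[●]●○○○○○…
gen 24: q2 h=20  …○○○○●●[●]○○○○○○…
gen 25: q0 h=19  …○○○○○●[●]●○○○○○…
gen 26: q2 h=20  …○○○○●●[●]○○○○○○…
gen 27: q0 h=19  …○○○○○●[●]●○○○○○…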